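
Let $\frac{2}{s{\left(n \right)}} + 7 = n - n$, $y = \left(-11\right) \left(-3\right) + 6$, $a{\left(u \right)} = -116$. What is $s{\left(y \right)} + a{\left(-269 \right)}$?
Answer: $- \frac{814}{7} \approx -116.29$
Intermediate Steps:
$y = 39$ ($y = 33 + 6 = 39$)
$s{\left(n \right)} = - \frac{2}{7}$ ($s{\left(n \right)} = \frac{2}{-7 + \left(n - n\right)} = \frac{2}{-7 + 0} = \frac{2}{-7} = 2 \left(- \frac{1}{7}\right) = - \frac{2}{7}$)
$s{\left(y \right)} + a{\left(-269 \right)} = - \frac{2}{7} - 116 = - \frac{814}{7}$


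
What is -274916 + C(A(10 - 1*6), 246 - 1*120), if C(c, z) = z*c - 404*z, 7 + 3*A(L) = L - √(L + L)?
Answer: -325946 - 84*√2 ≈ -3.2607e+5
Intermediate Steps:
A(L) = -7/3 + L/3 - √2*√L/3 (A(L) = -7/3 + (L - √(L + L))/3 = -7/3 + (L - √(2*L))/3 = -7/3 + (L - √2*√L)/3 = -7/3 + (L/3 - √2*√L/3) = -7/3 + L/3 - √2*√L/3)
C(c, z) = -404*z + c*z (C(c, z) = c*z - 404*z = -404*z + c*z)
-274916 + C(A(10 - 1*6), 246 - 1*120) = -274916 + (246 - 1*120)*(-404 + (-7/3 + (10 - 1*6)/3 - √2*√(10 - 1*6)/3)) = -274916 + (246 - 120)*(-404 + (-7/3 + (10 - 6)/3 - √2*√(10 - 6)/3)) = -274916 + 126*(-404 + (-7/3 + (⅓)*4 - √2*√4/3)) = -274916 + 126*(-404 + (-7/3 + 4/3 - ⅓*√2*2)) = -274916 + 126*(-404 + (-7/3 + 4/3 - 2*√2/3)) = -274916 + 126*(-404 + (-1 - 2*√2/3)) = -274916 + 126*(-405 - 2*√2/3) = -274916 + (-51030 - 84*√2) = -325946 - 84*√2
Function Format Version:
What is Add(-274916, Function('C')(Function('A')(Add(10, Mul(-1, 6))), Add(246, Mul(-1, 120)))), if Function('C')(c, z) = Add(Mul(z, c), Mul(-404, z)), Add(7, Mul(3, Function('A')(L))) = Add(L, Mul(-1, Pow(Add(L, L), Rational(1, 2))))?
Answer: Add(-325946, Mul(-84, Pow(2, Rational(1, 2)))) ≈ -3.2607e+5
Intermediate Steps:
Function('A')(L) = Add(Rational(-7, 3), Mul(Rational(1, 3), L), Mul(Rational(-1, 3), Pow(2, Rational(1, 2)), Pow(L, Rational(1, 2)))) (Function('A')(L) = Add(Rational(-7, 3), Mul(Rational(1, 3), Add(L, Mul(-1, Pow(Add(L, L), Rational(1, 2)))))) = Add(Rational(-7, 3), Mul(Rational(1, 3), Add(L, Mul(-1, Pow(Mul(2, L), Rational(1, 2)))))) = Add(Rational(-7, 3), Mul(Rational(1, 3), Add(L, Mul(-1, Mul(Pow(2, Rational(1, 2)), Pow(L, Rational(1, 2))))))) = Add(Rational(-7, 3), Mul(Rational(1, 3), Add(L, Mul(-1, Pow(2, Rational(1, 2)), Pow(L, Rational(1, 2)))))) = Add(Rational(-7, 3), Add(Mul(Rational(1, 3), L), Mul(Rational(-1, 3), Pow(2, Rational(1, 2)), Pow(L, Rational(1, 2))))) = Add(Rational(-7, 3), Mul(Rational(1, 3), L), Mul(Rational(-1, 3), Pow(2, Rational(1, 2)), Pow(L, Rational(1, 2)))))
Function('C')(c, z) = Add(Mul(-404, z), Mul(c, z)) (Function('C')(c, z) = Add(Mul(c, z), Mul(-404, z)) = Add(Mul(-404, z), Mul(c, z)))
Add(-274916, Function('C')(Function('A')(Add(10, Mul(-1, 6))), Add(246, Mul(-1, 120)))) = Add(-274916, Mul(Add(246, Mul(-1, 120)), Add(-404, Add(Rational(-7, 3), Mul(Rational(1, 3), Add(10, Mul(-1, 6))), Mul(Rational(-1, 3), Pow(2, Rational(1, 2)), Pow(Add(10, Mul(-1, 6)), Rational(1, 2))))))) = Add(-274916, Mul(Add(246, -120), Add(-404, Add(Rational(-7, 3), Mul(Rational(1, 3), Add(10, -6)), Mul(Rational(-1, 3), Pow(2, Rational(1, 2)), Pow(Add(10, -6), Rational(1, 2))))))) = Add(-274916, Mul(126, Add(-404, Add(Rational(-7, 3), Mul(Rational(1, 3), 4), Mul(Rational(-1, 3), Pow(2, Rational(1, 2)), Pow(4, Rational(1, 2))))))) = Add(-274916, Mul(126, Add(-404, Add(Rational(-7, 3), Rational(4, 3), Mul(Rational(-1, 3), Pow(2, Rational(1, 2)), 2))))) = Add(-274916, Mul(126, Add(-404, Add(Rational(-7, 3), Rational(4, 3), Mul(Rational(-2, 3), Pow(2, Rational(1, 2))))))) = Add(-274916, Mul(126, Add(-404, Add(-1, Mul(Rational(-2, 3), Pow(2, Rational(1, 2))))))) = Add(-274916, Mul(126, Add(-405, Mul(Rational(-2, 3), Pow(2, Rational(1, 2)))))) = Add(-274916, Add(-51030, Mul(-84, Pow(2, Rational(1, 2))))) = Add(-325946, Mul(-84, Pow(2, Rational(1, 2))))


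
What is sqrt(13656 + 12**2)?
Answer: 10*sqrt(138) ≈ 117.47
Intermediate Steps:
sqrt(13656 + 12**2) = sqrt(13656 + 144) = sqrt(13800) = 10*sqrt(138)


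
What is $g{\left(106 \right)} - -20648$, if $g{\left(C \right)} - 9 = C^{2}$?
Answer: $31893$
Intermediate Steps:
$g{\left(C \right)} = 9 + C^{2}$
$g{\left(106 \right)} - -20648 = \left(9 + 106^{2}\right) - -20648 = \left(9 + 11236\right) + 20648 = 11245 + 20648 = 31893$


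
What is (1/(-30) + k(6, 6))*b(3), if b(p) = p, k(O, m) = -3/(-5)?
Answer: 17/10 ≈ 1.7000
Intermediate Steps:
k(O, m) = ⅗ (k(O, m) = -3*(-⅕) = ⅗)
(1/(-30) + k(6, 6))*b(3) = (1/(-30) + ⅗)*3 = (-1/30 + ⅗)*3 = (17/30)*3 = 17/10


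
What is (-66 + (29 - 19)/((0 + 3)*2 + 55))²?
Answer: 16128256/3721 ≈ 4334.4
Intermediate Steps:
(-66 + (29 - 19)/((0 + 3)*2 + 55))² = (-66 + 10/(3*2 + 55))² = (-66 + 10/(6 + 55))² = (-66 + 10/61)² = (-4016/61)² = 16128256/3721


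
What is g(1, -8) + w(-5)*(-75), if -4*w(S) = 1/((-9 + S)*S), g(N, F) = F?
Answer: -433/56 ≈ -7.7321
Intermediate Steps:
w(S) = -1/(4*S*(-9 + S)) (w(S) = -1/(4*(-9 + S)*S) = -1/(4*S*(-9 + S)))
g(1, -8) + w(-5)*(-75) = -8 - ¼/(-5*(-9 - 5))*(-75) = -8 - ¼*(-⅕)/(-14)*(-75) = -8 - ¼*(-⅕)*(-1/14)*(-75) = -8 - 1/280*(-75) = -8 + 15/56 = -433/56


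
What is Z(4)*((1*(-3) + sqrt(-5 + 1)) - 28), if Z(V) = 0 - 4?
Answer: 124 - 8*I ≈ 124.0 - 8.0*I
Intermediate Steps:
Z(V) = -4
Z(4)*((1*(-3) + sqrt(-5 + 1)) - 28) = -4*((1*(-3) + sqrt(-5 + 1)) - 28) = -4*((-3 + sqrt(-4)) - 28) = -4*((-3 + 2*I) - 28) = -4*(-31 + 2*I) = 124 - 8*I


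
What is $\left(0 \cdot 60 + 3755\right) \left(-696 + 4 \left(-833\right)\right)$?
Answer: $-15125140$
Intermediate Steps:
$\left(0 \cdot 60 + 3755\right) \left(-696 + 4 \left(-833\right)\right) = \left(0 + 3755\right) \left(-696 - 3332\right) = 3755 \left(-4028\right) = -15125140$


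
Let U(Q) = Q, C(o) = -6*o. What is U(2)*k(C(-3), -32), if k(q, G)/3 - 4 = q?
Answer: 132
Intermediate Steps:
k(q, G) = 12 + 3*q
U(2)*k(C(-3), -32) = 2*(12 + 3*(-6*(-3))) = 2*(12 + 3*18) = 2*(12 + 54) = 2*66 = 132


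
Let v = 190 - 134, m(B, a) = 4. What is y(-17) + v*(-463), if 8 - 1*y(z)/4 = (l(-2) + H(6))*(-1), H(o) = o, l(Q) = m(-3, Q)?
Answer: -25856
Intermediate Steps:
l(Q) = 4
v = 56
y(z) = 72 (y(z) = 32 - 4*(4 + 6)*(-1) = 32 - 40*(-1) = 32 - 4*(-10) = 32 + 40 = 72)
y(-17) + v*(-463) = 72 + 56*(-463) = 72 - 25928 = -25856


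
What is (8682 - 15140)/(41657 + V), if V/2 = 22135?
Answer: -6458/85927 ≈ -0.075157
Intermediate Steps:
V = 44270 (V = 2*22135 = 44270)
(8682 - 15140)/(41657 + V) = (8682 - 15140)/(41657 + 44270) = -6458/85927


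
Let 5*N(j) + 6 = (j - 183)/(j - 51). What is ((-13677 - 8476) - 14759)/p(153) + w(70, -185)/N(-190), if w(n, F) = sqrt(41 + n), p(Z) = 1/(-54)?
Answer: 1993248 - 1205*sqrt(111)/1073 ≈ 1.9932e+6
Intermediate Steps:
p(Z) = -1/54
N(j) = -6/5 + (-183 + j)/(5*(-51 + j)) (N(j) = -6/5 + ((j - 183)/(j - 51))/5 = -6/5 + ((-183 + j)/(-51 + j))/5 = -6/5 + (-183 + j)/(5*(-51 + j)))
((-13677 - 8476) - 14759)/p(153) + w(70, -185)/N(-190) = ((-13677 - 8476) - 14759)/(-1/54) + sqrt(41 + 70)/(((123/5 - 1*(-190))/(-51 - 190))) = (-22153 - 14759)*(-54) + sqrt(111)/(((123/5 + 190)/(-241))) = -36912*(-54) + sqrt(111)/((-1/241*1073/5)) = 1993248 + sqrt(111)/(-1073/1205) = 1993248 + sqrt(111)*(-1205/1073) = 1993248 - 1205*sqrt(111)/1073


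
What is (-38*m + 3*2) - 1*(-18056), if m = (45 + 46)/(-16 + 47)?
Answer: 556464/31 ≈ 17950.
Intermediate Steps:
m = 91/31 ≈ 2.9355
(-38*m + 3*2) - 1*(-18056) = (-38*91/31 + 3*2) - 1*(-18056) = (-3458/31 + 6) + 18056 = -3272/31 + 18056 = 556464/31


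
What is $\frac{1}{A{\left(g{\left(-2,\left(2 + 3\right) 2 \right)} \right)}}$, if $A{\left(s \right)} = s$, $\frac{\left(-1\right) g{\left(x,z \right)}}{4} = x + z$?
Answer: $- \frac{1}{32} \approx -0.03125$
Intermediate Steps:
$g{\left(x,z \right)} = - 4 x - 4 z$ ($g{\left(x,z \right)} = - 4 \left(x + z\right) = - 4 x - 4 z$)
$\frac{1}{A{\left(g{\left(-2,\left(2 + 3\right) 2 \right)} \right)}} = \frac{1}{\left(-4\right) \left(-2\right) - 4 \left(2 + 3\right) 2} = \frac{1}{8 - 4 \cdot 5 \cdot 2} = \frac{1}{8 - 40} = \frac{1}{-32} = - \frac{1}{32}$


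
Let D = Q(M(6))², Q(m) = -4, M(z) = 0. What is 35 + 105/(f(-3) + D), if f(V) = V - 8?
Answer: 56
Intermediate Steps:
f(V) = -8 + V
D = 16 (D = (-4)² = 16)
35 + 105/(f(-3) + D) = 35 + 105/((-8 - 3) + 16) = 35 + 105/(-11 + 16) = 35 + 105/5 = 35 + (⅕)*105 = 35 + 21 = 56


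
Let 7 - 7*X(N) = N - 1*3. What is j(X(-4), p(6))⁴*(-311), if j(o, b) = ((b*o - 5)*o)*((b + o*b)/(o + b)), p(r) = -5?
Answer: -157443750000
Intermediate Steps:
X(N) = 10/7 - N/7 (X(N) = 1 - (N - 1*3)/7 = 1 - (N - 3)/7 = 1 - (-3 + N)/7 = 1 + (3/7 - N/7) = 10/7 - N/7)
j(o, b) = o*(-5 + b*o)*(b + b*o)/(b + o) (j(o, b) = ((-5 + b*o)*o)*((b + b*o)/(b + o)) = (o*(-5 + b*o))*((b + b*o)/(b + o)) = o*(-5 + b*o)*(b + b*o)/(b + o))
j(X(-4), p(6))⁴*(-311) = (-5*(10/7 - ⅐*(-4))*(-5 - 5*(10/7 - ⅐*(-4)) - 5*(10/7 - ⅐*(-4)) - 5*(10/7 - ⅐*(-4))²)/(-5 + (10/7 - ⅐*(-4))))⁴*(-311) = (-5*(10/7 + 4/7)*(-5 - 5*(10/7 + 4/7) - 5*(10/7 + 4/7) - 5*(10/7 + 4/7)²)/(-5 + (10/7 + 4/7)))⁴*(-311) = (-5*2*(-5 - 5*2 - 5*2 - 5*2²)/(-5 + 2))⁴*(-311) = (-5*2*(-5 - 10 - 10 - 5*4)/(-3))⁴*(-311) = (-5*2*(-⅓)*(-5 - 10 - 10 - 20))⁴*(-311) = (-5*2*(-⅓)*(-45))⁴*(-311) = (-150)⁴*(-311) = 506250000*(-311) = -157443750000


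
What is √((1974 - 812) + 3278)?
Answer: 2*√1110 ≈ 66.633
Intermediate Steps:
√((1974 - 812) + 3278) = √(1162 + 3278) = √4440 = 2*√1110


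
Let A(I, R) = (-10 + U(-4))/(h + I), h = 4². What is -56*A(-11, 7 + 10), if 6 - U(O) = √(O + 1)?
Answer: 224/5 + 56*I*√3/5 ≈ 44.8 + 19.399*I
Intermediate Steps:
U(O) = 6 - √(1 + O) (U(O) = 6 - √(O + 1) = 6 - √(1 + O))
h = 16
A(I, R) = (-4 - I*√3)/(16 + I) (A(I, R) = (-10 + (6 - √(1 - 4)))/(16 + I) = (-10 + (6 - √(-3)))/(16 + I) = (-10 + (6 - I*√3))/(16 + I) = (-4 - I*√3)/(16 + I))
-56*A(-11, 7 + 10) = -56*(-4 - I*√3)/(16 - 11) = -56*(-4 - I*√3)/5 = -56*(-⅘ - I*√3/5) = 224/5 + 56*I*√3/5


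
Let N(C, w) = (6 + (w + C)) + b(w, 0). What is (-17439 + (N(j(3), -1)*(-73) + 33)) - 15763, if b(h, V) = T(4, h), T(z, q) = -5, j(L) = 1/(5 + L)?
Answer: -265425/8 ≈ -33178.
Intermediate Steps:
b(h, V) = -5
N(C, w) = 1 + C + w (N(C, w) = (6 + (w + C)) - 5 = (6 + (C + w)) - 5 = (6 + C + w) - 5 = 1 + C + w)
(-17439 + (N(j(3), -1)*(-73) + 33)) - 15763 = (-17439 + ((1 + 1/(5 + 3) - 1)*(-73) + 33)) - 15763 = (-17439 + ((1 + 1/8 - 1)*(-73) + 33)) - 15763 = (-17439 + ((1 + ⅛ - 1)*(-73) + 33)) - 15763 = (-17439 + ((⅛)*(-73) + 33)) - 15763 = (-17439 + (-73/8 + 33)) - 15763 = (-17439 + 191/8) - 15763 = -139321/8 - 15763 = -265425/8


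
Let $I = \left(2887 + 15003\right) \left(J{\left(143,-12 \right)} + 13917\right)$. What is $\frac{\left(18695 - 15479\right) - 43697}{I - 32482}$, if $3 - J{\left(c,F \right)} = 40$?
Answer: $- \frac{5783}{35468674} \approx -0.00016305$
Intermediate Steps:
$J{\left(c,F \right)} = -37$ ($J{\left(c,F \right)} = 3 - 40 = -37$)
$I = 248313200$ ($I = \left(2887 + 15003\right) \left(-37 + 13917\right) = 17890 \cdot 13880 = 248313200$)
$\frac{\left(18695 - 15479\right) - 43697}{I - 32482} = \frac{\left(18695 - 15479\right) - 43697}{248313200 - 32482} = \frac{\left(18695 - 15479\right) - 43697}{248280718} = \left(3216 - 43697\right) \frac{1}{248280718} = \left(-40481\right) \frac{1}{248280718} = - \frac{5783}{35468674}$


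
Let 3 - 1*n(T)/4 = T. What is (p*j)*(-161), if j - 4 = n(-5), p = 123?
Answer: -712908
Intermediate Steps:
n(T) = 12 - 4*T
j = 36 (j = 4 + (12 - 4*(-5)) = 4 + (12 + 20) = 4 + 32 = 36)
(p*j)*(-161) = (123*36)*(-161) = 4428*(-161) = -712908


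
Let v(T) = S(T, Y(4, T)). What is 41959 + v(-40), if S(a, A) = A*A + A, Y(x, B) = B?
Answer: 43519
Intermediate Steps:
S(a, A) = A + A² (S(a, A) = A² + A = A + A²)
v(T) = T*(1 + T)
41959 + v(-40) = 41959 - 40*(1 - 40) = 41959 - 40*(-39) = 41959 + 1560 = 43519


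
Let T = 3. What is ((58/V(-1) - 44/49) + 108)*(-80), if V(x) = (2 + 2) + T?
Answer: -452320/49 ≈ -9231.0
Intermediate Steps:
V(x) = 7 (V(x) = (2 + 2) + 3 = 4 + 3 = 7)
((58/V(-1) - 44/49) + 108)*(-80) = ((58/7 - 44/49) + 108)*(-80) = (362/49 + 108)*(-80) = (5654/49)*(-80) = -452320/49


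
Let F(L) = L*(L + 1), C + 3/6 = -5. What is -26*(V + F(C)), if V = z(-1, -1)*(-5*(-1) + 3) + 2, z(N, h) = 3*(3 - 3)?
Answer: -1391/2 ≈ -695.50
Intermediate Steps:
C = -11/2 (C = -½ - 5 = -11/2 ≈ -5.5000)
z(N, h) = 0 (z(N, h) = 3*0 = 0)
F(L) = L*(1 + L)
V = 2 (V = 0*(-5*(-1) + 3) + 2 = 0*(5 + 3) + 2 = 0*8 + 2 = 0 + 2 = 2)
-26*(V + F(C)) = -26*(2 - 11*(1 - 11/2)/2) = -26*(2 - 11/2*(-9/2)) = -26*(2 + 99/4) = -26*107/4 = -1391/2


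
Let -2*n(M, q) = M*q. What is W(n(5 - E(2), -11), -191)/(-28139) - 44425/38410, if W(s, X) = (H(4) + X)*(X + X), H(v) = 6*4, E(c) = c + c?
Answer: -740080523/216163798 ≈ -3.4237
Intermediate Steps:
E(c) = 2*c
H(v) = 24
n(M, q) = -M*q/2
W(s, X) = 2*X*(24 + X) (W(s, X) = (24 + X)*(X + X) = (24 + X)*(2*X) = 2*X*(24 + X))
W(n(5 - E(2), -11), -191)/(-28139) - 44425/38410 = (2*(-191)*(24 - 191))/(-28139) - 44425/38410 = (2*(-191)*(-167))*(-1/28139) - 44425*1/38410 = 63794*(-1/28139) - 8885/7682 = -63794/28139 - 8885/7682 = -740080523/216163798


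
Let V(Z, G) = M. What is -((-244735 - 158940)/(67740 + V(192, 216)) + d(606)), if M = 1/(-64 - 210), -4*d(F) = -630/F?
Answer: 42736328105/7498546636 ≈ 5.6993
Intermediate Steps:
d(F) = 315/(2*F) (d(F) = -(-315)/(2*F) = 315/(2*F))
M = -1/274 (M = 1/(-274) = -1/274 ≈ -0.0036496)
V(Z, G) = -1/274
-((-244735 - 158940)/(67740 + V(192, 216)) + d(606)) = -((-244735 - 158940)/(67740 - 1/274) + (315/2)/606) = -(-403675/18560759/274 + (315/2)*(1/606)) = -(-403675*274/18560759 + 105/404) = -(-110606950/18560759 + 105/404) = -1*(-42736328105/7498546636) = 42736328105/7498546636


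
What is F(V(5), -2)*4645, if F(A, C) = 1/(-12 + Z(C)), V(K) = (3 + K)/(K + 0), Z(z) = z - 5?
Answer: -4645/19 ≈ -244.47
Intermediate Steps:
Z(z) = -5 + z
V(K) = (3 + K)/K
F(A, C) = 1/(-17 + C) (F(A, C) = 1/(-12 + (-5 + C)) = 1/(-17 + C))
F(V(5), -2)*4645 = 4645/(-17 - 2) = 4645/(-19) = -1/19*4645 = -4645/19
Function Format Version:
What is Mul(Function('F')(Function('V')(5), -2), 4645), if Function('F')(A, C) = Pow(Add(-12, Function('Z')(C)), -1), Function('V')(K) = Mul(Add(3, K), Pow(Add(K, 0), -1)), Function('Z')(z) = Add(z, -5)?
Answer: Rational(-4645, 19) ≈ -244.47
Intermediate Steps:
Function('Z')(z) = Add(-5, z)
Function('V')(K) = Mul(Pow(K, -1), Add(3, K)) (Function('V')(K) = Mul(Add(3, K), Pow(K, -1)) = Mul(Pow(K, -1), Add(3, K)))
Function('F')(A, C) = Pow(Add(-17, C), -1) (Function('F')(A, C) = Pow(Add(-12, Add(-5, C)), -1) = Pow(Add(-17, C), -1))
Mul(Function('F')(Function('V')(5), -2), 4645) = Mul(Pow(Add(-17, -2), -1), 4645) = Mul(Pow(-19, -1), 4645) = Mul(Rational(-1, 19), 4645) = Rational(-4645, 19)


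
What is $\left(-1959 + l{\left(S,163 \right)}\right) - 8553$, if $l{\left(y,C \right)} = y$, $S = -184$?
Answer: $-10696$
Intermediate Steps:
$\left(-1959 + l{\left(S,163 \right)}\right) - 8553 = \left(-1959 - 184\right) - 8553 = -2143 - 8553 = -10696$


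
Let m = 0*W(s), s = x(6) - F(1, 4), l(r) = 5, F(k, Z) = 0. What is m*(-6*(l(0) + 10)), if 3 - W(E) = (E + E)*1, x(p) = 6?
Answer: 0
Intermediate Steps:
s = 6 (s = 6 - 1*0 = 6 + 0 = 6)
W(E) = 3 - 2*E (W(E) = 3 - (E + E) = 3 - 2*E)
m = 0 (m = 0*(3 - 2*6) = 0*(3 - 12) = 0*(-9) = 0)
m*(-6*(l(0) + 10)) = 0*(-6*(5 + 10)) = 0*(-6*15) = 0*(-90) = 0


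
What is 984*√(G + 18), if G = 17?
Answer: 984*√35 ≈ 5821.4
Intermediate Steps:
984*√(G + 18) = 984*√(17 + 18) = 984*√35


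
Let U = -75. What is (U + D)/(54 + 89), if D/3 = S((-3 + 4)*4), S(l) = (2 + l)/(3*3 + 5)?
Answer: -516/1001 ≈ -0.51548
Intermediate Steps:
S(l) = 1/7 + l/14 (S(l) = (2 + l)/(9 + 5) = (2 + l)/14 = (2 + l)*(1/14) = 1/7 + l/14)
D = 9/7 (D = 3*(1/7 + ((-3 + 4)*4)/14) = 3*(1/7 + (1*4)/14) = 3*(1/7 + (1/14)*4) = 3*(1/7 + 2/7) = 3*(3/7) = 9/7 ≈ 1.2857)
(U + D)/(54 + 89) = (-75 + 9/7)/(54 + 89) = -516/7/143 = (1/143)*(-516/7) = -516/1001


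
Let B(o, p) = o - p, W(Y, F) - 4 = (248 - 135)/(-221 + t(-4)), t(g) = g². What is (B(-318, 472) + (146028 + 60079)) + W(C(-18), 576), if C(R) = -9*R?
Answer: 42090692/205 ≈ 2.0532e+5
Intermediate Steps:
W(Y, F) = 707/205 (W(Y, F) = 4 + (248 - 135)/(-221 + (-4)²) = 4 + 113/(-221 + 16) = 4 + 113/(-205) = 4 + 113*(-1/205) = 4 - 113/205 = 707/205)
(B(-318, 472) + (146028 + 60079)) + W(C(-18), 576) = ((-318 - 1*472) + (146028 + 60079)) + 707/205 = ((-318 - 472) + 206107) + 707/205 = (-790 + 206107) + 707/205 = 205317 + 707/205 = 42090692/205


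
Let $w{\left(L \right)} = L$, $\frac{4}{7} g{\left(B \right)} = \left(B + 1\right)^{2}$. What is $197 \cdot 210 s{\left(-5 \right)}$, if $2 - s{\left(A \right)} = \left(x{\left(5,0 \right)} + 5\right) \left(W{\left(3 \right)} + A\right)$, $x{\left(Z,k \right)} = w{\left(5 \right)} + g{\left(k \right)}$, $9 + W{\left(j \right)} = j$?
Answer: $\frac{10859625}{2} \approx 5.4298 \cdot 10^{6}$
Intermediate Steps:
$W{\left(j \right)} = -9 + j$
$g{\left(B \right)} = \frac{7 \left(1 + B\right)^{2}}{4}$ ($g{\left(B \right)} = \frac{7 \left(B + 1\right)^{2}}{4} = \frac{7 \left(1 + B\right)^{2}}{4}$)
$x{\left(Z,k \right)} = 5 + \frac{7 \left(1 + k\right)^{2}}{4}$
$s{\left(A \right)} = \frac{145}{2} - \frac{47 A}{4}$ ($s{\left(A \right)} = 2 - \left(\left(5 + \frac{7 \left(1 + 0\right)^{2}}{4}\right) + 5\right) \left(\left(-9 + 3\right) + A\right) = 2 - \left(\left(5 + \frac{7 \cdot 1^{2}}{4}\right) + 5\right) \left(-6 + A\right) = 2 - \left(\left(5 + \frac{7}{4} \cdot 1\right) + 5\right) \left(-6 + A\right) = 2 - \left(\left(5 + \frac{7}{4}\right) + 5\right) \left(-6 + A\right) = 2 - \left(\frac{27}{4} + 5\right) \left(-6 + A\right) = 2 - \frac{47 \left(-6 + A\right)}{4} = 2 - \left(- \frac{141}{2} + \frac{47 A}{4}\right) = \frac{145}{2} - \frac{47 A}{4}$)
$197 \cdot 210 s{\left(-5 \right)} = 197 \cdot 210 \left(\frac{145}{2} - - \frac{235}{4}\right) = 41370 \left(\frac{145}{2} + \frac{235}{4}\right) = 41370 \cdot \frac{525}{4} = \frac{10859625}{2}$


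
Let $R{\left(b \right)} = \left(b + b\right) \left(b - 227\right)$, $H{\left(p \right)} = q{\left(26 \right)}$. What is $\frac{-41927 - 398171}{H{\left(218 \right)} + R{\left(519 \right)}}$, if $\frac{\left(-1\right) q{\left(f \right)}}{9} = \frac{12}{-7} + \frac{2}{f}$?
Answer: $- \frac{40048918}{27583077} \approx -1.4519$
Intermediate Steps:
$q{\left(f \right)} = \frac{108}{7} - \frac{18}{f}$ ($q{\left(f \right)} = - 9 \left(\frac{12}{-7} + \frac{2}{f}\right) = - 9 \left(12 \left(- \frac{1}{7}\right) + \frac{2}{f}\right) = - 9 \left(- \frac{12}{7} + \frac{2}{f}\right) = \frac{108}{7} - \frac{18}{f}$)
$H{\left(p \right)} = \frac{1341}{91}$ ($H{\left(p \right)} = \frac{108}{7} - \frac{18}{26} = \frac{108}{7} - \frac{9}{13} = \frac{1341}{91}$)
$R{\left(b \right)} = 2 b \left(-227 + b\right)$
$\frac{-41927 - 398171}{H{\left(218 \right)} + R{\left(519 \right)}} = \frac{-41927 - 398171}{\frac{1341}{91} + 2 \cdot 519 \left(-227 + 519\right)} = - \frac{440098}{\frac{1341}{91} + 2 \cdot 519 \cdot 292} = - \frac{440098}{\frac{1341}{91} + 303096} = - \frac{440098}{\frac{27583077}{91}} = \left(-440098\right) \frac{91}{27583077} = - \frac{40048918}{27583077}$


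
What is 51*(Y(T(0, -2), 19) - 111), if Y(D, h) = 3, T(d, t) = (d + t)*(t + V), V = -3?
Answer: -5508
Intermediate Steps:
T(d, t) = (-3 + t)*(d + t) (T(d, t) = (d + t)*(t - 3) = (d + t)*(-3 + t) = (-3 + t)*(d + t))
51*(Y(T(0, -2), 19) - 111) = 51*(3 - 111) = 51*(-108) = -5508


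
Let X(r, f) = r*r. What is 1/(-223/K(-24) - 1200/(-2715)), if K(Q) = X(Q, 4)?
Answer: 104256/5717 ≈ 18.236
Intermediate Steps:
X(r, f) = r²
K(Q) = Q²
1/(-223/K(-24) - 1200/(-2715)) = 1/(-223/((-24)²) - 1200/(-2715)) = 1/(-223/576 - 1200*(-1/2715)) = 1/(-223*1/576 + 80/181) = 1/(-223/576 + 80/181) = 1/(5717/104256) = 104256/5717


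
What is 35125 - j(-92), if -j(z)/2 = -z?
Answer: 35309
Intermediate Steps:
j(z) = 2*z (j(z) = -(-2)*z = 2*z)
35125 - j(-92) = 35125 - 2*(-92) = 35125 - 1*(-184) = 35125 + 184 = 35309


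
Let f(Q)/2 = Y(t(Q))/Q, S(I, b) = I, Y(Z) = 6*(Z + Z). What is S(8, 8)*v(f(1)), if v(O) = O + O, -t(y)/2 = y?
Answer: -768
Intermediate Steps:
t(y) = -2*y
Y(Z) = 12*Z (Y(Z) = 6*(2*Z) = 12*Z)
f(Q) = -48 (f(Q) = 2*((12*(-2*Q))/Q) = 2*((-24*Q)/Q) = 2*(-24) = -48)
v(O) = 2*O
S(8, 8)*v(f(1)) = 8*(2*(-48)) = 8*(-96) = -768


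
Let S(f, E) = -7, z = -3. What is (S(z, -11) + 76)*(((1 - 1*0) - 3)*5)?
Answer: -690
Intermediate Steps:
(S(z, -11) + 76)*(((1 - 1*0) - 3)*5) = (-7 + 76)*(((1 - 1*0) - 3)*5) = 69*(((1 + 0) - 3)*5) = 69*((1 - 3)*5) = 69*(-2*5) = 69*(-10) = -690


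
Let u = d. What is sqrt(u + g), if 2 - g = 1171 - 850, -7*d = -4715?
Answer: sqrt(17374)/7 ≈ 18.830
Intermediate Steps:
d = 4715/7 (d = -1/7*(-4715) = 4715/7 ≈ 673.57)
u = 4715/7 ≈ 673.57
g = -319 (g = 2 - (1171 - 850) = 2 - 1*321 = 2 - 321 = -319)
sqrt(u + g) = sqrt(4715/7 - 319) = sqrt(2482/7) = sqrt(17374)/7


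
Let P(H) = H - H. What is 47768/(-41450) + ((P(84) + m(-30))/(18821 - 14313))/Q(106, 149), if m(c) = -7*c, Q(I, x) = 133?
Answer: -1022545309/887568850 ≈ -1.1521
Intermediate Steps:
P(H) = 0
47768/(-41450) + ((P(84) + m(-30))/(18821 - 14313))/Q(106, 149) = 47768/(-41450) + ((0 - 7*(-30))/(18821 - 14313))/133 = 47768*(-1/41450) + ((0 + 210)/4508)*(1/133) = -23884/20725 + (210*(1/4508))*(1/133) = -23884/20725 + (15/322)*(1/133) = -23884/20725 + 15/42826 = -1022545309/887568850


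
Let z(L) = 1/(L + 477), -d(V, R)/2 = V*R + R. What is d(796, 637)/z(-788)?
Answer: 315782558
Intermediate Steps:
d(V, R) = -2*R - 2*R*V (d(V, R) = -2*(V*R + R) = -2*(R*V + R) = -2*(R + R*V) = -2*R - 2*R*V)
z(L) = 1/(477 + L)
d(796, 637)/z(-788) = (-2*637*(1 + 796))/(1/(477 - 788)) = (-2*637*797)/(1/(-311)) = -1015378/(-1/311) = -1015378*(-311) = 315782558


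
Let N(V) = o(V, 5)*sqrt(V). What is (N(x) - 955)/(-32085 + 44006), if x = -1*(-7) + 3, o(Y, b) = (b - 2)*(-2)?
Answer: -955/11921 - 6*sqrt(10)/11921 ≈ -0.081702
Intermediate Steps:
o(Y, b) = 4 - 2*b (o(Y, b) = (-2 + b)*(-2) = 4 - 2*b)
x = 10 (x = 7 + 3 = 10)
N(V) = -6*sqrt(V) (N(V) = (4 - 2*5)*sqrt(V) = (4 - 10)*sqrt(V) = -6*sqrt(V))
(N(x) - 955)/(-32085 + 44006) = (-6*sqrt(10) - 955)/(-32085 + 44006) = (-955 - 6*sqrt(10))/11921 = (-955 - 6*sqrt(10))*(1/11921) = -955/11921 - 6*sqrt(10)/11921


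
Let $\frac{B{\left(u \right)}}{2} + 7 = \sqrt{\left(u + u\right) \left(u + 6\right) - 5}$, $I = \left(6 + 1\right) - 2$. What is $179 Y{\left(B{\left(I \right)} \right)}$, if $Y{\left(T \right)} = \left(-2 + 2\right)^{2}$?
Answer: $0$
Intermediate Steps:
$I = 5$ ($I = 7 - 2 = 5$)
$B{\left(u \right)} = -14 + 2 \sqrt{-5 + 2 u \left(6 + u\right)}$ ($B{\left(u \right)} = -14 + 2 \sqrt{\left(u + u\right) \left(u + 6\right) - 5} = -14 + 2 \sqrt{2 u \left(6 + u\right) - 5} = -14 + 2 \sqrt{-5 + 2 u \left(6 + u\right)}$)
$Y{\left(T \right)} = 0$ ($Y{\left(T \right)} = 0^{2} = 0$)
$179 Y{\left(B{\left(I \right)} \right)} = 179 \cdot 0 = 0$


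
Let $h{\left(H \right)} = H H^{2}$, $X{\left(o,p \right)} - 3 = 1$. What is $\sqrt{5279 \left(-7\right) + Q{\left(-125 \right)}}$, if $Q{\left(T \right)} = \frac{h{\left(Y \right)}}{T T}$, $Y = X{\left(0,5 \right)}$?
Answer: $\frac{i \sqrt{577390561}}{125} \approx 192.23 i$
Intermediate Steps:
$X{\left(o,p \right)} = 4$ ($X{\left(o,p \right)} = 3 + 1 = 4$)
$Y = 4$
$h{\left(H \right)} = H^{3}$
$Q{\left(T \right)} = \frac{64}{T^{2}}$ ($Q{\left(T \right)} = \frac{4^{3}}{T T} = \frac{64}{T^{2}}$)
$\sqrt{5279 \left(-7\right) + Q{\left(-125 \right)}} = \sqrt{5279 \left(-7\right) + \frac{64}{15625}} = \sqrt{-36953 + 64 \cdot \frac{1}{15625}} = \sqrt{-36953 + \frac{64}{15625}} = \sqrt{- \frac{577390561}{15625}} = \frac{i \sqrt{577390561}}{125}$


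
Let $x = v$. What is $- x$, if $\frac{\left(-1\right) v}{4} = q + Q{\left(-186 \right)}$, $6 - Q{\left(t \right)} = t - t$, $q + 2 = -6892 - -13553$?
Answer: $26660$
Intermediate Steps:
$q = 6659$ ($q = -2 - -6661 = -2 + \left(-6892 + 13553\right) = -2 + 6661 = 6659$)
$Q{\left(t \right)} = 6$ ($Q{\left(t \right)} = 6 - \left(t - t\right) = 6 - 0 = 6 + 0 = 6$)
$v = -26660$ ($v = - 4 \left(6659 + 6\right) = \left(-4\right) 6665 = -26660$)
$x = -26660$
$- x = \left(-1\right) \left(-26660\right) = 26660$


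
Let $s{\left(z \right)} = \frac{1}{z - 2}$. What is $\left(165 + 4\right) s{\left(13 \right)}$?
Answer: $\frac{169}{11} \approx 15.364$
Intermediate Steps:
$s{\left(z \right)} = \frac{1}{-2 + z}$
$\left(165 + 4\right) s{\left(13 \right)} = \frac{165 + 4}{-2 + 13} = \frac{169}{11}$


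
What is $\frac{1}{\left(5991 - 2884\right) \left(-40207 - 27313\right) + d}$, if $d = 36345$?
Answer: $- \frac{1}{209748295} \approx -4.7676 \cdot 10^{-9}$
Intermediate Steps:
$\frac{1}{\left(5991 - 2884\right) \left(-40207 - 27313\right) + d} = \frac{1}{\left(5991 - 2884\right) \left(-40207 - 27313\right) + 36345} = \frac{1}{3107 \left(-67520\right) + 36345} = \frac{1}{-209784640 + 36345} = \frac{1}{-209748295} = - \frac{1}{209748295}$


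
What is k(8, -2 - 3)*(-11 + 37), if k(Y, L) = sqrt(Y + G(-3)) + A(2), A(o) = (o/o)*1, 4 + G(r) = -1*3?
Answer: 52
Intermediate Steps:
G(r) = -7 (G(r) = -4 - 1*3 = -4 - 3 = -7)
A(o) = 1 (A(o) = 1*1 = 1)
k(Y, L) = 1 + sqrt(-7 + Y) (k(Y, L) = sqrt(Y - 7) + 1 = sqrt(-7 + Y) + 1 = 1 + sqrt(-7 + Y))
k(8, -2 - 3)*(-11 + 37) = (1 + sqrt(-7 + 8))*(-11 + 37) = (1 + sqrt(1))*26 = (1 + 1)*26 = 2*26 = 52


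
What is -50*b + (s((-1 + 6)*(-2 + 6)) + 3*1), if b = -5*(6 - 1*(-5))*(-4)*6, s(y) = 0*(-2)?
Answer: -65997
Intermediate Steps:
s(y) = 0
b = 1320 (b = -5*(6 + 5)*(-4)*6 = -55*(-4)*6 = -5*(-44)*6 = 220*6 = 1320)
-50*b + (s((-1 + 6)*(-2 + 6)) + 3*1) = -50*1320 + (0 + 3*1) = -66000 + (0 + 3) = -66000 + 3 = -65997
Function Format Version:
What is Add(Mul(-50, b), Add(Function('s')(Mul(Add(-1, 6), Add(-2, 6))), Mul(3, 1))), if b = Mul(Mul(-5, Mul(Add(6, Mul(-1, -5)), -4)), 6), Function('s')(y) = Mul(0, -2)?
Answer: -65997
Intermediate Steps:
Function('s')(y) = 0
b = 1320 (b = Mul(Mul(-5, Mul(Add(6, 5), -4)), 6) = Mul(Mul(-5, Mul(11, -4)), 6) = Mul(Mul(-5, -44), 6) = Mul(220, 6) = 1320)
Add(Mul(-50, b), Add(Function('s')(Mul(Add(-1, 6), Add(-2, 6))), Mul(3, 1))) = Add(Mul(-50, 1320), Add(0, Mul(3, 1))) = Add(-66000, Add(0, 3)) = Add(-66000, 3) = -65997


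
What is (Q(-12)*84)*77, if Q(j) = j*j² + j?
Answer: -11254320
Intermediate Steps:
Q(j) = j + j³ (Q(j) = j³ + j = j + j³)
(Q(-12)*84)*77 = ((-12 + (-12)³)*84)*77 = ((-12 - 1728)*84)*77 = -1740*84*77 = -146160*77 = -11254320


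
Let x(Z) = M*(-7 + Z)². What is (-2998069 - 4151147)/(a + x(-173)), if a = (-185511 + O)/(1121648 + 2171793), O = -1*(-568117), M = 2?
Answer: -11772760546128/106707679703 ≈ -110.33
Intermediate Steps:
O = 568117
a = 382606/3293441 (a = (-185511 + 568117)/(1121648 + 2171793) = 382606/3293441 ≈ 0.11617)
x(Z) = 2*(-7 + Z)²
(-2998069 - 4151147)/(a + x(-173)) = (-2998069 - 4151147)/(382606/3293441 + 2*(-7 - 173)²) = -7149216/(382606/3293441 + 2*(-180)²) = -7149216/(382606/3293441 + 2*32400) = -7149216/(382606/3293441 + 64800) = -7149216/213415359406/3293441 = -7149216*3293441/213415359406 = -11772760546128/106707679703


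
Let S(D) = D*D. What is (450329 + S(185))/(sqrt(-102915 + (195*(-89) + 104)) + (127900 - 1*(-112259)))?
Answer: 116370004086/57676465447 - 484554*I*sqrt(120166)/57676465447 ≈ 2.0176 - 0.0029123*I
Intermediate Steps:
S(D) = D**2
(450329 + S(185))/(sqrt(-102915 + (195*(-89) + 104)) + (127900 - 1*(-112259))) = (450329 + 185**2)/(sqrt(-102915 + (195*(-89) + 104)) + (127900 - 1*(-112259))) = (450329 + 34225)/(sqrt(-102915 + (-17355 + 104)) + (127900 + 112259)) = 484554/(sqrt(-102915 - 17251) + 240159) = 484554/(sqrt(-120166) + 240159) = 484554/(I*sqrt(120166) + 240159) = 484554/(240159 + I*sqrt(120166))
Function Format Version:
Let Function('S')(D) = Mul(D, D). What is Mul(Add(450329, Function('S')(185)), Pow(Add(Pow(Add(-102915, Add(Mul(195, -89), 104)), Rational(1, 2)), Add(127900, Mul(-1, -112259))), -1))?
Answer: Add(Rational(116370004086, 57676465447), Mul(Rational(-484554, 57676465447), I, Pow(120166, Rational(1, 2)))) ≈ Add(2.0176, Mul(-0.0029123, I))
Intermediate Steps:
Function('S')(D) = Pow(D, 2)
Mul(Add(450329, Function('S')(185)), Pow(Add(Pow(Add(-102915, Add(Mul(195, -89), 104)), Rational(1, 2)), Add(127900, Mul(-1, -112259))), -1)) = Mul(Add(450329, Pow(185, 2)), Pow(Add(Pow(Add(-102915, Add(Mul(195, -89), 104)), Rational(1, 2)), Add(127900, Mul(-1, -112259))), -1)) = Mul(Add(450329, 34225), Pow(Add(Pow(Add(-102915, Add(-17355, 104)), Rational(1, 2)), Add(127900, 112259)), -1)) = Mul(484554, Pow(Add(Pow(Add(-102915, -17251), Rational(1, 2)), 240159), -1)) = Mul(484554, Pow(Add(Pow(-120166, Rational(1, 2)), 240159), -1)) = Mul(484554, Pow(Add(Mul(I, Pow(120166, Rational(1, 2))), 240159), -1)) = Mul(484554, Pow(Add(240159, Mul(I, Pow(120166, Rational(1, 2)))), -1))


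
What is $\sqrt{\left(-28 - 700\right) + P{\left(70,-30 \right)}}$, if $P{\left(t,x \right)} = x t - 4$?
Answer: $4 i \sqrt{177} \approx 53.217 i$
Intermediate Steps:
$P{\left(t,x \right)} = -4 + t x$ ($P{\left(t,x \right)} = t x - 4 = -4 + t x$)
$\sqrt{\left(-28 - 700\right) + P{\left(70,-30 \right)}} = \sqrt{\left(-28 - 700\right) + \left(-4 + 70 \left(-30\right)\right)} = \sqrt{\left(-28 - 700\right) - 2104} = \sqrt{-728 - 2104} = \sqrt{-2832} = 4 i \sqrt{177}$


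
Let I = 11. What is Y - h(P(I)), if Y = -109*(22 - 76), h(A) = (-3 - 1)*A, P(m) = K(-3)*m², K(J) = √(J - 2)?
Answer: 5886 + 484*I*√5 ≈ 5886.0 + 1082.3*I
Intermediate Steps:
K(J) = √(-2 + J)
P(m) = I*√5*m² (P(m) = √(-2 - 3)*m² = √(-5)*m² = (I*√5)*m² = I*√5*m²)
h(A) = -4*A
Y = 5886 (Y = -109*(-54) = 5886)
Y - h(P(I)) = 5886 - (-4)*I*√5*11² = 5886 - (-4)*I*√5*121 = 5886 - (-4)*121*I*√5 = 5886 - (-484)*I*√5 = 5886 + 484*I*√5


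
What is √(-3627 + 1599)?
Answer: 26*I*√3 ≈ 45.033*I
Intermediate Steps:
√(-3627 + 1599) = √(-2028) = 26*I*√3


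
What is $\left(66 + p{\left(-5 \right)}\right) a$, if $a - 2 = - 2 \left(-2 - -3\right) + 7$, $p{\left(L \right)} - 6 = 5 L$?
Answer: $329$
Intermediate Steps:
$p{\left(L \right)} = 6 + 5 L$
$a = 7$ ($a = 2 + \left(- 2 \left(-2 - -3\right) + 7\right) = 2 + \left(- 2 \left(-2 + 3\right) + 7\right) = 2 + \left(\left(-2\right) 1 + 7\right) = 2 + \left(-2 + 7\right) = 2 + 5 = 7$)
$\left(66 + p{\left(-5 \right)}\right) a = \left(66 + \left(6 + 5 \left(-5\right)\right)\right) 7 = \left(66 + \left(6 - 25\right)\right) 7 = \left(66 - 19\right) 7 = 47 \cdot 7 = 329$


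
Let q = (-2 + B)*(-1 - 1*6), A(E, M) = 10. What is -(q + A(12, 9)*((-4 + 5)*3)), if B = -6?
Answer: -86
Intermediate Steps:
q = 56 (q = (-2 - 6)*(-1 - 1*6) = -8*(-1 - 6) = -8*(-7) = 56)
-(q + A(12, 9)*((-4 + 5)*3)) = -(56 + 10*((-4 + 5)*3)) = -(56 + 10*(1*3)) = -(56 + 10*3) = -(56 + 30) = -1*86 = -86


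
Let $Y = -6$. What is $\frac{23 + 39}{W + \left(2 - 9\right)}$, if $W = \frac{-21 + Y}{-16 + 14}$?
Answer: $\frac{124}{13} \approx 9.5385$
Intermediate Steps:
$W = \frac{27}{2}$ ($W = \frac{-21 - 6}{-16 + 14} = - \frac{27}{-2} = \left(-27\right) \left(- \frac{1}{2}\right) = \frac{27}{2} \approx 13.5$)
$\frac{23 + 39}{W + \left(2 - 9\right)} = \frac{23 + 39}{\frac{27}{2} + \left(2 - 9\right)} = \frac{62}{\frac{27}{2} + \left(2 - 9\right)} = \frac{62}{\frac{27}{2} - 7} = \frac{62}{\frac{13}{2}} = 62 \cdot \frac{2}{13} = \frac{124}{13}$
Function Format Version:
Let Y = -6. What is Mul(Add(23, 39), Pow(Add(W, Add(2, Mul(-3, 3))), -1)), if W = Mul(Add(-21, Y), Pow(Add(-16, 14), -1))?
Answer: Rational(124, 13) ≈ 9.5385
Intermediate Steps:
W = Rational(27, 2) (W = Mul(Add(-21, -6), Pow(Add(-16, 14), -1)) = Mul(-27, Pow(-2, -1)) = Mul(-27, Rational(-1, 2)) = Rational(27, 2) ≈ 13.500)
Mul(Add(23, 39), Pow(Add(W, Add(2, Mul(-3, 3))), -1)) = Mul(Add(23, 39), Pow(Add(Rational(27, 2), Add(2, Mul(-3, 3))), -1)) = Mul(62, Pow(Add(Rational(27, 2), Add(2, -9)), -1)) = Mul(62, Pow(Add(Rational(27, 2), -7), -1)) = Mul(62, Pow(Rational(13, 2), -1)) = Mul(62, Rational(2, 13)) = Rational(124, 13)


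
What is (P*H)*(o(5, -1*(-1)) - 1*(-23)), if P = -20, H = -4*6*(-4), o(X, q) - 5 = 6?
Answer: -65280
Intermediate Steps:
o(X, q) = 11 (o(X, q) = 5 + 6 = 11)
H = 96 (H = -24*(-4) = 96)
(P*H)*(o(5, -1*(-1)) - 1*(-23)) = (-20*96)*(11 - 1*(-23)) = -1920*(11 + 23) = -1920*34 = -65280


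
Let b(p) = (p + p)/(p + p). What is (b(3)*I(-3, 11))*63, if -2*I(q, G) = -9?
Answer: 567/2 ≈ 283.50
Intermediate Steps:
I(q, G) = 9/2 (I(q, G) = -½*(-9) = 9/2)
b(p) = 1 (b(p) = (2*p)/((2*p)) = (2*p)*(1/(2*p)) = 1)
(b(3)*I(-3, 11))*63 = (1*(9/2))*63 = (9/2)*63 = 567/2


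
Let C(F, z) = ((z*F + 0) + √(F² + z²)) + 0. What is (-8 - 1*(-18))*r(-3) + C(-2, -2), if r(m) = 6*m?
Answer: -176 + 2*√2 ≈ -173.17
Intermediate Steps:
C(F, z) = √(F² + z²) + F*z (C(F, z) = ((F*z + 0) + √(F² + z²)) + 0 = (F*z + √(F² + z²)) + 0 = (√(F² + z²) + F*z) + 0 = √(F² + z²) + F*z)
(-8 - 1*(-18))*r(-3) + C(-2, -2) = (-8 - 1*(-18))*(6*(-3)) + (√((-2)² + (-2)²) - 2*(-2)) = (-8 + 18)*(-18) + (√(4 + 4) + 4) = 10*(-18) + (√8 + 4) = -180 + (2*√2 + 4) = -180 + (4 + 2*√2) = -176 + 2*√2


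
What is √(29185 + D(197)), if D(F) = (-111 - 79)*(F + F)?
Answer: 15*I*√203 ≈ 213.72*I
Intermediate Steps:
D(F) = -380*F
√(29185 + D(197)) = √(29185 - 380*197) = √(29185 - 74860) = √(-45675) = 15*I*√203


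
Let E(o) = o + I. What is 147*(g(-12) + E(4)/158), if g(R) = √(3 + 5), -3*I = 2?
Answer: 245/79 + 294*√2 ≈ 418.88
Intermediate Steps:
I = -⅔ (I = -⅓*2 = -⅔ ≈ -0.66667)
g(R) = 2*√2 (g(R) = √8 = 2*√2)
E(o) = -⅔ + o (E(o) = o - ⅔ = -⅔ + o)
147*(g(-12) + E(4)/158) = 147*(2*√2 + (-⅔ + 4)/158) = 147*(2*√2 + (10/3)*(1/158)) = 147*(2*√2 + 5/237) = 147*(5/237 + 2*√2) = 245/79 + 294*√2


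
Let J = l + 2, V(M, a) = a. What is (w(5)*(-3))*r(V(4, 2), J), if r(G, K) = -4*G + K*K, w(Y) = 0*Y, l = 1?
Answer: 0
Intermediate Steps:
w(Y) = 0
J = 3 (J = 1 + 2 = 3)
r(G, K) = K**2 - 4*G (r(G, K) = -4*G + K**2 = K**2 - 4*G)
(w(5)*(-3))*r(V(4, 2), J) = (0*(-3))*(3**2 - 4*2) = 0*(9 - 8) = 0*1 = 0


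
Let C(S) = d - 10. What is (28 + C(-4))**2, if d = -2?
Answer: 256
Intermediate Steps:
C(S) = -12 (C(S) = -2 - 10 = -12)
(28 + C(-4))**2 = (28 - 12)**2 = 16**2 = 256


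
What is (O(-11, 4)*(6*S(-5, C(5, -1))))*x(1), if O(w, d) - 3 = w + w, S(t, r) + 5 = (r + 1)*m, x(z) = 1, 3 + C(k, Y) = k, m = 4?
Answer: -798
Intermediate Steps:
C(k, Y) = -3 + k
S(t, r) = -1 + 4*r (S(t, r) = -5 + (r + 1)*4 = -5 + (1 + r)*4 = -5 + (4 + 4*r) = -1 + 4*r)
O(w, d) = 3 + 2*w (O(w, d) = 3 + (w + w) = 3 + 2*w)
(O(-11, 4)*(6*S(-5, C(5, -1))))*x(1) = ((3 + 2*(-11))*(6*(-1 + 4*(-3 + 5))))*1 = ((3 - 22)*(6*(-1 + 4*2)))*1 = -114*(-1 + 8)*1 = -114*7*1 = -19*42*1 = -798*1 = -798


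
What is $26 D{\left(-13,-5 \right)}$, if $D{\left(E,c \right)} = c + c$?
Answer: $-260$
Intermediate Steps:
$D{\left(E,c \right)} = 2 c$
$26 D{\left(-13,-5 \right)} = 26 \cdot 2 \left(-5\right) = 26 \left(-10\right) = -260$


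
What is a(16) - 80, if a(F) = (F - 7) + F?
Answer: -55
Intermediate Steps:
a(F) = -7 + 2*F (a(F) = (-7 + F) + F = -7 + 2*F)
a(16) - 80 = (-7 + 2*16) - 80 = (-7 + 32) - 80 = 25 - 80 = -55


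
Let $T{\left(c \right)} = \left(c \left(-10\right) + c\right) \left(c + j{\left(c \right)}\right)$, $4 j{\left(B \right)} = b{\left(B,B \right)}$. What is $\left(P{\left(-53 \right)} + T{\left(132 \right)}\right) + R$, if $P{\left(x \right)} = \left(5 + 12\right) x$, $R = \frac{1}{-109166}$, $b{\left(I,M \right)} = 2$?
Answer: $- \frac{17282178627}{109166} \approx -1.5831 \cdot 10^{5}$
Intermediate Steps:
$j{\left(B \right)} = \frac{1}{2}$ ($j{\left(B \right)} = \frac{1}{4} \cdot 2 = \frac{1}{2}$)
$R = - \frac{1}{109166} \approx -9.1604 \cdot 10^{-6}$
$T{\left(c \right)} = - 9 c \left(\frac{1}{2} + c\right)$ ($T{\left(c \right)} = \left(c \left(-10\right) + c\right) \left(c + \frac{1}{2}\right) = \left(- 10 c + c\right) \left(\frac{1}{2} + c\right) = - 9 c \left(\frac{1}{2} + c\right)$)
$P{\left(x \right)} = 17 x$
$\left(P{\left(-53 \right)} + T{\left(132 \right)}\right) + R = \left(17 \left(-53\right) - 594 \left(1 + 2 \cdot 132\right)\right) - \frac{1}{109166} = \left(-901 - 594 \left(1 + 264\right)\right) - \frac{1}{109166} = \left(-901 - 594 \cdot 265\right) - \frac{1}{109166} = \left(-901 - 157410\right) - \frac{1}{109166} = -158311 - \frac{1}{109166} = - \frac{17282178627}{109166}$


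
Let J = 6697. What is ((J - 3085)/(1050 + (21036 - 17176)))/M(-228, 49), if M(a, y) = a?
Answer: -301/93290 ≈ -0.0032265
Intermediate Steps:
((J - 3085)/(1050 + (21036 - 17176)))/M(-228, 49) = ((6697 - 3085)/(1050 + (21036 - 17176)))/(-228) = (3612/(1050 + 3860))*(-1/228) = (3612/4910)*(-1/228) = (3612*(1/4910))*(-1/228) = (1806/2455)*(-1/228) = -301/93290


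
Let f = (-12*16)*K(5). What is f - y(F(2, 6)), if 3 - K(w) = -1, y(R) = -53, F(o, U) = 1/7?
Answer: -715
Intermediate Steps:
F(o, U) = ⅐
K(w) = 4 (K(w) = 3 - 1*(-1) = 3 + 1 = 4)
f = -768 (f = -12*16*4 = -192*4 = -768)
f - y(F(2, 6)) = -768 - 1*(-53) = -768 + 53 = -715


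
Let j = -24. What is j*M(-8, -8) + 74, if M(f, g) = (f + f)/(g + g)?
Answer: 50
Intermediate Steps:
M(f, g) = f/g (M(f, g) = (2*f)/((2*g)) = (2*f)*(1/(2*g)) = f/g)
j*M(-8, -8) + 74 = -(-192)/(-8) + 74 = -(-192)*(-1)/8 + 74 = -24*1 + 74 = -24 + 74 = 50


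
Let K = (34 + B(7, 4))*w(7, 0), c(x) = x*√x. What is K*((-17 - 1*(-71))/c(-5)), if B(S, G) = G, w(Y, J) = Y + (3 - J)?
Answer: 4104*I*√5/5 ≈ 1835.4*I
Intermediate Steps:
c(x) = x^(3/2)
w(Y, J) = 3 + Y - J
K = 380 (K = (34 + 4)*(3 + 7 - 1*0) = 38*(3 + 7 + 0) = 38*10 = 380)
K*((-17 - 1*(-71))/c(-5)) = 380*((-17 - 1*(-71))/((-5)^(3/2))) = 380*((-17 + 71)/((-5*I*√5))) = 380*(54*(I*√5/25)) = 380*(54*I*√5/25) = 4104*I*√5/5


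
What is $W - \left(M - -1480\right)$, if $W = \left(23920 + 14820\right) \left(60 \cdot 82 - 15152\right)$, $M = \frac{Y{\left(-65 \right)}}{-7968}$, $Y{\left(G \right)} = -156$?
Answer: $- \frac{263202402253}{664} \approx -3.9639 \cdot 10^{8}$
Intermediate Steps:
$M = \frac{13}{664}$ ($M = - \frac{156}{-7968} = \left(-156\right) \left(- \frac{1}{7968}\right) = \frac{13}{664} \approx 0.019578$)
$W = -396387680$ ($W = 38740 \left(4920 - 15152\right) = 38740 \left(-10232\right) = -396387680$)
$W - \left(M - -1480\right) = -396387680 - \left(\frac{13}{664} - -1480\right) = -396387680 - \left(\frac{13}{664} + 1480\right) = -396387680 - \frac{982733}{664} = - \frac{263202402253}{664}$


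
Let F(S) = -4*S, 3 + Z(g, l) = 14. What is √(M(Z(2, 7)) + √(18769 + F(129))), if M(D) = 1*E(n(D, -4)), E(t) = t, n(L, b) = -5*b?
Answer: √(20 + √18253) ≈ 12.454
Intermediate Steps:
Z(g, l) = 11 (Z(g, l) = -3 + 14 = 11)
M(D) = 20 (M(D) = 1*(-5*(-4)) = 1*20 = 20)
√(M(Z(2, 7)) + √(18769 + F(129))) = √(20 + √(18769 - 4*129)) = √(20 + √(18769 - 516)) = √(20 + √18253)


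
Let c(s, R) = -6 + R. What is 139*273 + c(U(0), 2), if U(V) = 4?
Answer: 37943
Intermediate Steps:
139*273 + c(U(0), 2) = 139*273 + (-6 + 2) = 37947 - 4 = 37943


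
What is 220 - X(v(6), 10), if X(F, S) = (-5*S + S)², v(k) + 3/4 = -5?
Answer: -1380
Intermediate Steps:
v(k) = -23/4 (v(k) = -¾ - 5 = -23/4)
X(F, S) = 16*S² (X(F, S) = (-4*S)² = 16*S²)
220 - X(v(6), 10) = 220 - 16*10² = 220 - 16*100 = 220 - 1*1600 = 220 - 1600 = -1380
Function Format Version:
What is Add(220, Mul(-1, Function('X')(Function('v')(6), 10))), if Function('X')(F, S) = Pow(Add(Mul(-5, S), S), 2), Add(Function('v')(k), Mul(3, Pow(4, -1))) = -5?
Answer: -1380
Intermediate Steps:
Function('v')(k) = Rational(-23, 4) (Function('v')(k) = Add(Rational(-3, 4), -5) = Rational(-23, 4))
Function('X')(F, S) = Mul(16, Pow(S, 2)) (Function('X')(F, S) = Pow(Mul(-4, S), 2) = Mul(16, Pow(S, 2)))
Add(220, Mul(-1, Function('X')(Function('v')(6), 10))) = Add(220, Mul(-1, Mul(16, Pow(10, 2)))) = Add(220, Mul(-1, Mul(16, 100))) = Add(220, Mul(-1, 1600)) = Add(220, -1600) = -1380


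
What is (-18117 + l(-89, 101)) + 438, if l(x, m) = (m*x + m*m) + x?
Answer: -16556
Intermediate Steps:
l(x, m) = x + m² + m*x (l(x, m) = (m*x + m²) + x = (m² + m*x) + x = x + m² + m*x)
(-18117 + l(-89, 101)) + 438 = (-18117 + (-89 + 101² + 101*(-89))) + 438 = (-18117 + (-89 + 10201 - 8989)) + 438 = (-18117 + 1123) + 438 = -16994 + 438 = -16556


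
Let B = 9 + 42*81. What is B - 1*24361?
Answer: -20950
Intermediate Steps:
B = 3411 (B = 9 + 3402 = 3411)
B - 1*24361 = 3411 - 1*24361 = 3411 - 24361 = -20950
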